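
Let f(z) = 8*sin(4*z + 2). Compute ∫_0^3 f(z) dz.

Let u = 4*z + 2, so du = 4 dz. When z = 0, u = 2; when z = 3, u = 14.
The integral becomes 2·∫ sin(u) du from 2 to 14, with antiderivative -2*cos(u).
Back in z: F(z) = -2*cos(4*z + 2).
Then F(3) - F(0) = (-2*cos(14)) - (-2*cos(2)) = 2*cos(2) - 2*cos(14).

2*cos(2) - 2*cos(14)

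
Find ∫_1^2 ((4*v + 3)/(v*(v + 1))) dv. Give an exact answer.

Factor the denominator: v**2 + v = (v + 1)v.
Partial fractions: (4*v + 3)/(v*(v + 1)) = 1/(v + 1) + 3/v.
An antiderivative is F(v) = 3*log(v) + log(v + 1).
Then F(2) - F(1) = (log(24)) - (log(2)) = log(12).

log(12)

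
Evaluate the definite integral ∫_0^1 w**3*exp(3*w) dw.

Integrate by parts 3 times (u = w^3, dv = exp(3*w) dw).
An antiderivative is F(w) = (9*w**3 - 9*w**2 + 6*w - 2)*exp(3*w)/27.
Then F(1) - F(0) = (4*exp(3)/27) - (-2/27) = 2/27 + 4*exp(3)/27.

2/27 + 4*exp(3)/27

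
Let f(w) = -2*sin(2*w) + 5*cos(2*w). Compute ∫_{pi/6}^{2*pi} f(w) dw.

An antiderivative is F(w) = 5*sin(2*w)/2 + cos(2*w).
Then F(2*pi) - F(pi/6) = (1) - (1/2 + 5*sqrt(3)/4) = 1/2 - 5*sqrt(3)/4.

1/2 - 5*sqrt(3)/4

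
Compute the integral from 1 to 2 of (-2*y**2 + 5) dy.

1/3

By the power rule, an antiderivative is F(y) = -2*y**3/3 + 5*y.
Then F(2) - F(1) = (14/3) - (13/3) = 1/3.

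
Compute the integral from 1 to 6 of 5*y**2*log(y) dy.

Integrate by parts once (u = ln y, dv = 5*y**2 dy).
An antiderivative is F(y) = 5*y**3*(3*log(y) - 1)/9.
Then F(6) - F(1) = (-120 + 360*log(2) + 360*log(3)) - (-5/9) = -1075/9 + 360*log(2) + 360*log(3).

-1075/9 + 360*log(2) + 360*log(3)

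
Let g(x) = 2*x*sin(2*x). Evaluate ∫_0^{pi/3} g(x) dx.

sqrt(3)/4 + pi/6

Integrate by parts once (u = x, dv = 2*sin(2*x) dx).
An antiderivative is F(x) = -x*cos(2*x) + sin(2*x)/2.
Then F(pi/3) - F(0) = (sqrt(3)/4 + pi/6) - (0) = sqrt(3)/4 + pi/6.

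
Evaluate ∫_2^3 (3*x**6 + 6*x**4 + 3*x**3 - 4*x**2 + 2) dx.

By the power rule, an antiderivative is F(x) = 3*x**7/7 + 6*x**5/5 + 3*x**4/4 - 4*x**3/3 + 2*x.
Then F(3) - F(2) = (176349/140) - (10352/105) = 487639/420.

487639/420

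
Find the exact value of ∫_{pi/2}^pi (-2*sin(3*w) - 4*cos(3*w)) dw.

An antiderivative is F(w) = -4*sin(3*w)/3 + 2*cos(3*w)/3.
Then F(pi) - F(pi/2) = (-2/3) - (4/3) = -2.

-2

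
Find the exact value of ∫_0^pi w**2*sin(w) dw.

Integrate by parts twice (u = w^2, dv = sin(w) dw).
An antiderivative is F(w) = -w**2*cos(w) + 2*w*sin(w) + 2*cos(w).
Then F(pi) - F(0) = (-2 + pi**2) - (2) = -4 + pi**2.

-4 + pi**2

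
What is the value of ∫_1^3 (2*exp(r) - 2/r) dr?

An antiderivative is F(r) = 2*exp(r) - 2*log(r).
Then F(3) - F(1) = (-2*log(3) + 2*exp(3)) - (2*exp(1)) = -2*exp(1) - 2*log(3) + 2*exp(3).

-2*exp(1) - 2*log(3) + 2*exp(3)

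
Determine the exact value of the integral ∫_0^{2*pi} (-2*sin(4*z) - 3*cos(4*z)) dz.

0

An antiderivative is F(z) = -3*sin(4*z)/4 + cos(4*z)/2.
Then F(2*pi) - F(0) = (1/2) - (1/2) = 0.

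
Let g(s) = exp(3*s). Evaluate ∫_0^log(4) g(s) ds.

21

Let u = exp(s), so du = exp(s) ds. When s = 0, u = 1; when s = log(4), u = 4.
The integral becomes ∫ u**2 du from 1 to 4, with antiderivative u**3/3.
Back in s: F(s) = exp(3*s)/3.
Then F(log(4)) - F(0) = (64/3) - (1/3) = 21.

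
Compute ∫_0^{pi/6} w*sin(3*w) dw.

Integrate by parts once (u = w, dv = sin(3*w) dw).
An antiderivative is F(w) = -w*cos(3*w)/3 + sin(3*w)/9.
Then F(pi/6) - F(0) = (1/9) - (0) = 1/9.

1/9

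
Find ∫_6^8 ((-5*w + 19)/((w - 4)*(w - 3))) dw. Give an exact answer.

-4*log(5) - log(2) + 4*log(3)

Factor the denominator: w**2 - 7*w + 12 = (w - 3)(w - 4).
Partial fractions: (-5*w + 19)/((w - 4)*(w - 3)) = -4/(w - 3) - 1/(w - 4).
An antiderivative is F(w) = -log(w - 4) - 4*log(w - 3).
Then F(8) - F(6) = (-4*log(5) - 2*log(2)) - (-4*log(3) - log(2)) = -4*log(5) - log(2) + 4*log(3).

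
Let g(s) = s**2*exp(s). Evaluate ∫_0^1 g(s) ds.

Integrate by parts twice (u = s^2, dv = exp(s) ds).
An antiderivative is F(s) = (s**2 - 2*s + 2)*exp(s).
Then F(1) - F(0) = (E) - (2) = -2 + E.

-2 + E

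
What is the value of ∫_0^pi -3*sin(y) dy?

An antiderivative is F(y) = 3*cos(y).
Then F(pi) - F(0) = (-3) - (3) = -6.

-6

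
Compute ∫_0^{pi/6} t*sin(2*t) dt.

-pi/24 + sqrt(3)/8

Integrate by parts once (u = t, dv = sin(2*t) dt).
An antiderivative is F(t) = -t*cos(2*t)/2 + sin(2*t)/4.
Then F(pi/6) - F(0) = (-pi/24 + sqrt(3)/8) - (0) = -pi/24 + sqrt(3)/8.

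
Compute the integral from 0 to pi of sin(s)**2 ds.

pi/2

Use the identity sin^2(s) = (1 - cos(2*s))/2.
An antiderivative is F(s) = s/2 - sin(2*s)/4.
Then F(pi) - F(0) = (pi/2) - (0) = pi/2.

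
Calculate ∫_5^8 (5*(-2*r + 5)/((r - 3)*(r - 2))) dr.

Factor the denominator: r**2 - 5*r + 6 = (r - 2)(r - 3).
Partial fractions: 5*(-2*r + 5)/((r - 3)*(r - 2)) = -5/(r - 2) - 5/(r - 3).
An antiderivative is F(r) = -5*log(r - 3) - 5*log(r - 2).
Then F(8) - F(5) = (-5*log(5) - 5*log(3) - 5*log(2)) - (-5*log(3) - 5*log(2)) = -5*log(5).

-5*log(5)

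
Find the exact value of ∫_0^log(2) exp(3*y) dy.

7/3

Let u = exp(y), so du = exp(y) dy. When y = 0, u = 1; when y = log(2), u = 2.
The integral becomes ∫ u**2 du from 1 to 2, with antiderivative u**3/3.
Back in y: F(y) = exp(3*y)/3.
Then F(log(2)) - F(0) = (8/3) - (1/3) = 7/3.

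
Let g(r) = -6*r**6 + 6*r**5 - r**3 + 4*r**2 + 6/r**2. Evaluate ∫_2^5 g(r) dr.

By the power rule, an antiderivative is F(r) = -6*r**7/7 + r**6 - r**4/4 + 4*r**3/3 - 6/r.
Then F(5) - F(2) = (-21558629/420) - (-883/21) = -7180323/140.

-7180323/140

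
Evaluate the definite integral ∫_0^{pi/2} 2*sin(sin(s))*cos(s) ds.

Let u = sin(s), so du = cos(s) ds. When s = 0, u = 0; when s = pi/2, u = 1.
The integral becomes 2·∫ sin(u) du from 0 to 1, with antiderivative -2*cos(u).
Back in s: F(s) = -2*cos(sin(s)).
Then F(pi/2) - F(0) = (-2*cos(1)) - (-2) = 2 - 2*cos(1).

2 - 2*cos(1)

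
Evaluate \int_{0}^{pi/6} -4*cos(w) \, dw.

-2

An antiderivative is F(w) = -4*sin(w).
Then F(pi/6) - F(0) = (-2) - (0) = -2.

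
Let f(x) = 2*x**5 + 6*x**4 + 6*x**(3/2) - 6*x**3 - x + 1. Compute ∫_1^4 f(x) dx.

2280

By the power rule, an antiderivative is F(x) = x**6/3 + 12*x**(5/2)/5 + 6*x**5/5 - 3*x**4/2 - x**2/2 + x.
Then F(4) - F(1) = (34244/15) - (44/15) = 2280.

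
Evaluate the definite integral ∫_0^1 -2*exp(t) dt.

An antiderivative is F(t) = -2*exp(t).
Then F(1) - F(0) = (-2*E) - (-2) = 2 - 2*E.

2 - 2*E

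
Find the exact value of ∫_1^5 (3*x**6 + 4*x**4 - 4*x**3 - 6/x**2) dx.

1237324/35

By the power rule, an antiderivative is F(x) = 3*x**7/7 + 4*x**5/5 - x**4 + 6/x.
Then F(5) - F(1) = (1237542/35) - (218/35) = 1237324/35.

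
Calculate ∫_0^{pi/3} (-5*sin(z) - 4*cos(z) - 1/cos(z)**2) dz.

An antiderivative is F(z) = -4*sin(z) + 5*cos(z) - tan(z).
Then F(pi/3) - F(0) = (5/2 - 3*sqrt(3)) - (5) = -3*sqrt(3) - 5/2.

-3*sqrt(3) - 5/2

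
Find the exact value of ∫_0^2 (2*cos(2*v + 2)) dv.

-sin(2) + sin(6)

Let u = 2*v + 2, so du = 2 dv. When v = 0, u = 2; when v = 2, u = 6.
The integral becomes ∫ cos(u) du from 2 to 6, with antiderivative sin(u).
Back in v: F(v) = sin(2*v + 2).
Then F(2) - F(0) = (sin(6)) - (sin(2)) = -sin(2) + sin(6).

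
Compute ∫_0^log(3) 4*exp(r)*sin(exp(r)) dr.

4*cos(1) - 4*cos(3)

Let u = exp(r), so du = exp(r) dr. When r = 0, u = 1; when r = log(3), u = 3.
The integral becomes 4·∫ sin(u) du from 1 to 3, with antiderivative -4*cos(u).
Back in r: F(r) = -4*cos(exp(r)).
Then F(log(3)) - F(0) = (-4*cos(3)) - (-4*cos(1)) = 4*cos(1) - 4*cos(3).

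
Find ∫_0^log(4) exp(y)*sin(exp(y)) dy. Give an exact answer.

Let u = exp(y), so du = exp(y) dy. When y = 0, u = 1; when y = log(4), u = 4.
The integral becomes ∫ sin(u) du from 1 to 4, with antiderivative -cos(u).
Back in y: F(y) = -cos(exp(y)).
Then F(log(4)) - F(0) = (-cos(4)) - (-cos(1)) = cos(1) - cos(4).

cos(1) - cos(4)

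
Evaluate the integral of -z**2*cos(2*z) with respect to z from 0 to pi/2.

pi/4

Integrate by parts twice (u = z^2, dv = -cos(2*z) dz).
An antiderivative is F(z) = -z**2*sin(2*z)/2 - z*cos(2*z)/2 + sin(2*z)/4.
Then F(pi/2) - F(0) = (pi/4) - (0) = pi/4.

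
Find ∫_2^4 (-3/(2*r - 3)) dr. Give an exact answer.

An antiderivative is F(r) = -3*log(2*r - 3)/2.
Then F(4) - F(2) = (-3*log(5)/2) - (0) = -3*log(5)/2.

-3*log(5)/2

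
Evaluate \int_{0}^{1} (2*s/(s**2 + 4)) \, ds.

Let u = s**2 + 4, so du = 2*s ds. When s = 0, u = 4; when s = 1, u = 5.
The integral becomes ∫ 1/u du from 4 to 5, with antiderivative log(u).
Back in s: F(s) = log(s**2 + 4).
Then F(1) - F(0) = (log(5)) - (log(4)) = log(5/4).

log(5/4)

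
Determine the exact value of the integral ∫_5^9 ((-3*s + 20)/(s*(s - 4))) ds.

Factor the denominator: s**2 - 4*s = s(s - 4).
Partial fractions: (-3*s + 20)/(s*(s - 4)) = -5/s + 2/(s - 4).
An antiderivative is F(s) = -5*log(s) + 2*log(s - 4).
Then F(9) - F(5) = (-10*log(3) + 2*log(5)) - (-5*log(5)) = -10*log(3) + 7*log(5).

-10*log(3) + 7*log(5)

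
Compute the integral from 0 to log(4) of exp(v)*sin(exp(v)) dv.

Let u = exp(v), so du = exp(v) dv. When v = 0, u = 1; when v = log(4), u = 4.
The integral becomes ∫ sin(u) du from 1 to 4, with antiderivative -cos(u).
Back in v: F(v) = -cos(exp(v)).
Then F(log(4)) - F(0) = (-cos(4)) - (-cos(1)) = cos(1) - cos(4).

cos(1) - cos(4)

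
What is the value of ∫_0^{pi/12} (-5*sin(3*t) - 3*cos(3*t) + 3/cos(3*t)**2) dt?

-2/3 + sqrt(2)/3

An antiderivative is F(t) = -sin(3*t) + 5*cos(3*t)/3 + tan(3*t).
Then F(pi/12) - F(0) = (sqrt(2)/3 + 1) - (5/3) = -2/3 + sqrt(2)/3.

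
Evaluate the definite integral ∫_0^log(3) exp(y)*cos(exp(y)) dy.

-sin(1) + sin(3)

Let u = exp(y), so du = exp(y) dy. When y = 0, u = 1; when y = log(3), u = 3.
The integral becomes ∫ cos(u) du from 1 to 3, with antiderivative sin(u).
Back in y: F(y) = sin(exp(y)).
Then F(log(3)) - F(0) = (sin(3)) - (sin(1)) = -sin(1) + sin(3).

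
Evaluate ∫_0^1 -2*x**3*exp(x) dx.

-12 + 4*E

Integrate by parts 3 times (u = x^3, dv = -2*exp(x) dx).
An antiderivative is F(x) = (-2*x**3 + 6*x**2 - 12*x + 12)*exp(x).
Then F(1) - F(0) = (4*E) - (12) = -12 + 4*E.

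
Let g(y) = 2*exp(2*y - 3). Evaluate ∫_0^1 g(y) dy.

Let u = 2*y - 3, so du = 2 dy. When y = 0, u = -3; when y = 1, u = -1.
The integral becomes ∫ exp(u) du from -3 to -1, with antiderivative exp(u).
Back in y: F(y) = exp(2*y - 3).
Then F(1) - F(0) = (exp(-1)) - (exp(-3)) = -(1 - exp(2))*exp(-3).

-(1 - exp(2))*exp(-3)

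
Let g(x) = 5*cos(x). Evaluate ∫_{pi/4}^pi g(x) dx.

-5*sqrt(2)/2

An antiderivative is F(x) = 5*sin(x).
Then F(pi) - F(pi/4) = (0) - (5*sqrt(2)/2) = -5*sqrt(2)/2.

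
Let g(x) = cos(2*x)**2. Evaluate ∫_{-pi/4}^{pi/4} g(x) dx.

Use the identity cos^2(2*x) = (1 + cos(4*x))/2.
An antiderivative is F(x) = x/2 + sin(4*x)/8.
Then F(pi/4) - F(-pi/4) = (pi/8) - (-pi/8) = pi/4.

pi/4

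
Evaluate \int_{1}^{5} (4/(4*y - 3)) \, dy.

log(17)

An antiderivative is F(y) = log(4*y - 3).
Then F(5) - F(1) = (log(17)) - (0) = log(17).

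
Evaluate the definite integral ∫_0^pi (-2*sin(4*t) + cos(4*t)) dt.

0

An antiderivative is F(t) = sin(4*t)/4 + cos(4*t)/2.
Then F(pi) - F(0) = (1/2) - (1/2) = 0.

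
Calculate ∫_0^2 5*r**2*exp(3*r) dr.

Integrate by parts twice (u = r^2, dv = 5*exp(3*r) dr).
An antiderivative is F(r) = (45*r**2 - 30*r + 10)*exp(3*r)/27.
Then F(2) - F(0) = (130*exp(6)/27) - (10/27) = -10/27 + 130*exp(6)/27.

-10/27 + 130*exp(6)/27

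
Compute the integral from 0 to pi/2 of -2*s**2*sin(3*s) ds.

4/27 + 2*pi/9

Integrate by parts twice (u = s^2, dv = -2*sin(3*s) ds).
An antiderivative is F(s) = 2*s**2*cos(3*s)/3 - 4*s*sin(3*s)/9 - 4*cos(3*s)/27.
Then F(pi/2) - F(0) = (2*pi/9) - (-4/27) = 4/27 + 2*pi/9.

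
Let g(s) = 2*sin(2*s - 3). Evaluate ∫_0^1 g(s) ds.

cos(3) - cos(1)

Let u = 2*s - 3, so du = 2 ds. When s = 0, u = -3; when s = 1, u = -1.
The integral becomes ∫ sin(u) du from -3 to -1, with antiderivative -cos(u).
Back in s: F(s) = -cos(2*s - 3).
Then F(1) - F(0) = (-cos(1)) - (-cos(3)) = cos(3) - cos(1).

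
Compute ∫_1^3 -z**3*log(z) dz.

5 - 81*log(3)/4

Integrate by parts once (u = ln z, dv = -z**3 dz).
An antiderivative is F(z) = -z**4*(4*log(z) - 1)/16.
Then F(3) - F(1) = (81/16 - 81*log(3)/4) - (1/16) = 5 - 81*log(3)/4.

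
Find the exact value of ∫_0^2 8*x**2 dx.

Let u = 2*x, so du = 2 dx. When x = 0, u = 0; when x = 2, u = 4.
The integral becomes ∫ u**2 du from 0 to 4, with antiderivative u**3/3.
Back in x: F(x) = 8*x**3/3.
Then F(2) - F(0) = (64/3) - (0) = 64/3.

64/3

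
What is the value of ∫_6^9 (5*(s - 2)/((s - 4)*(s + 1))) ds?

-3*log(7) + log(2) + 5*log(5)

Factor the denominator: s**2 - 3*s - 4 = (s + 1)(s - 4).
Partial fractions: 5*(s - 2)/((s - 4)*(s + 1)) = 3/(s + 1) + 2/(s - 4).
An antiderivative is F(s) = 2*log(s - 4) + 3*log(s + 1).
Then F(9) - F(6) = (3*log(2) + 5*log(5)) - (2*log(2) + 3*log(7)) = -3*log(7) + log(2) + 5*log(5).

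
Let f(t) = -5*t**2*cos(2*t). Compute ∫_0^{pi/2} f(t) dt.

5*pi/4

Integrate by parts twice (u = t^2, dv = -5*cos(2*t) dt).
An antiderivative is F(t) = -5*t**2*sin(2*t)/2 - 5*t*cos(2*t)/2 + 5*sin(2*t)/4.
Then F(pi/2) - F(0) = (5*pi/4) - (0) = 5*pi/4.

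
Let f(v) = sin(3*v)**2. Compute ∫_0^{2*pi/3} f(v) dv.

pi/3

Use the identity sin^2(3*v) = (1 - cos(6*v))/2.
An antiderivative is F(v) = v/2 - sin(6*v)/12.
Then F(2*pi/3) - F(0) = (pi/3) - (0) = pi/3.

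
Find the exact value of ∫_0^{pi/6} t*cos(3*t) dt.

Integrate by parts once (u = t, dv = cos(3*t) dt).
An antiderivative is F(t) = t*sin(3*t)/3 + cos(3*t)/9.
Then F(pi/6) - F(0) = (pi/18) - (1/9) = -1/9 + pi/18.

-1/9 + pi/18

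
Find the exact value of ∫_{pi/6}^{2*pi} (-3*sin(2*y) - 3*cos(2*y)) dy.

3/4 + 3*sqrt(3)/4

An antiderivative is F(y) = -3*sin(2*y)/2 + 3*cos(2*y)/2.
Then F(2*pi) - F(pi/6) = (3/2) - (3/4 - 3*sqrt(3)/4) = 3/4 + 3*sqrt(3)/4.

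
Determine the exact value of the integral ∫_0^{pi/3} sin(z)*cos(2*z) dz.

Use the identity sin(z)cos(2*z) = [sin(3*z) + sin(-z)]/2.
An antiderivative is F(z) = cos(z)/2 - cos(3*z)/6.
Then F(pi/3) - F(0) = (5/12) - (1/3) = 1/12.

1/12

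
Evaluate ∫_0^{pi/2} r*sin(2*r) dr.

pi/4

Integrate by parts once (u = r, dv = sin(2*r) dr).
An antiderivative is F(r) = -r*cos(2*r)/2 + sin(2*r)/4.
Then F(pi/2) - F(0) = (pi/4) - (0) = pi/4.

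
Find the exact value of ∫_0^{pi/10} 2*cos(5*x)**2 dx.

pi/10

Use the identity cos^2(5*x) = (1 + cos(10*x))/2.
An antiderivative is F(x) = x + sin(10*x)/10.
Then F(pi/10) - F(0) = (pi/10) - (0) = pi/10.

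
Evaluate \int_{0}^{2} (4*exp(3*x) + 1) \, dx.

An antiderivative is F(x) = 4*exp(3*x)/3 + x.
Then F(2) - F(0) = (2 + 4*exp(6)/3) - (4/3) = 2/3 + 4*exp(6)/3.

2/3 + 4*exp(6)/3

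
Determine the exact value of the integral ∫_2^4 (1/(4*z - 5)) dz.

-log(3)/4 + log(11)/4

An antiderivative is F(z) = log(4*z - 5)/4.
Then F(4) - F(2) = (log(11)/4) - (log(3)/4) = -log(3)/4 + log(11)/4.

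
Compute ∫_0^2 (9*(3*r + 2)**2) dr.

Let u = 3*r + 2, so du = 3 dr. When r = 0, u = 2; when r = 2, u = 8.
The integral becomes 3·∫ u**2 du from 2 to 8, with antiderivative u**3.
Back in r: F(r) = (3*r + 2)**3.
Then F(2) - F(0) = (512) - (8) = 504.

504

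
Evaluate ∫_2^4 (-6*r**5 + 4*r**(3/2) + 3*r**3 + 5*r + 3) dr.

-18824/5 - 32*sqrt(2)/5

By the power rule, an antiderivative is F(r) = -r**6 + 8*r**(5/2)/5 + 3*r**4/4 + 5*r**2/2 + 3*r.
Then F(4) - F(2) = (-19004/5) - (-36 + 32*sqrt(2)/5) = -18824/5 - 32*sqrt(2)/5.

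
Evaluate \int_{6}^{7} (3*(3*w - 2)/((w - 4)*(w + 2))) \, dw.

-17*log(2) + 13*log(3)

Factor the denominator: w**2 - 2*w - 8 = (w + 2)(w - 4).
Partial fractions: 3*(3*w - 2)/((w - 4)*(w + 2)) = 4/(w + 2) + 5/(w - 4).
An antiderivative is F(w) = 5*log(w - 4) + 4*log(w + 2).
Then F(7) - F(6) = (13*log(3)) - (17*log(2)) = -17*log(2) + 13*log(3).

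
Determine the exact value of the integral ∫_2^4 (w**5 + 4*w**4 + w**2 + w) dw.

By the power rule, an antiderivative is F(w) = w**6/6 + 4*w**5/5 + w**3/3 + w**2/2.
Then F(4) - F(2) = (7656/5) - (614/15) = 22354/15.

22354/15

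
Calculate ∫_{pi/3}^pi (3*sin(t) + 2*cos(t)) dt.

An antiderivative is F(t) = 2*sin(t) - 3*cos(t).
Then F(pi) - F(pi/3) = (3) - (-3/2 + sqrt(3)) = 9/2 - sqrt(3).

9/2 - sqrt(3)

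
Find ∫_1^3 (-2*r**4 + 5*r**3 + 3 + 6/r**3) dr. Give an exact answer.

178/15

By the power rule, an antiderivative is F(r) = -2*r**5/5 + 5*r**4/4 + 3*r - 3/r**2.
Then F(3) - F(1) = (763/60) - (17/20) = 178/15.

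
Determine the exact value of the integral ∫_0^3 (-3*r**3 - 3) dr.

-279/4

By the power rule, an antiderivative is F(r) = -3*r**4/4 - 3*r.
Then F(3) - F(0) = (-279/4) - (0) = -279/4.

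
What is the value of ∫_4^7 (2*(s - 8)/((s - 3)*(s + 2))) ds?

Factor the denominator: s**2 - s - 6 = (s + 2)(s - 3).
Partial fractions: 2*(s - 8)/((s - 3)*(s + 2)) = 4/(s + 2) - 2/(s - 3).
An antiderivative is F(s) = -2*log(s - 3) + 4*log(s + 2).
Then F(7) - F(4) = (-4*log(2) + 8*log(3)) - (4*log(2) + 4*log(3)) = -8*log(2) + 4*log(3).

-8*log(2) + 4*log(3)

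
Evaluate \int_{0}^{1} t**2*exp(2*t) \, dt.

Integrate by parts twice (u = t^2, dv = exp(2*t) dt).
An antiderivative is F(t) = (2*t**2 - 2*t + 1)*exp(2*t)/4.
Then F(1) - F(0) = (exp(2)/4) - (1/4) = -1/4 + exp(2)/4.

-1/4 + exp(2)/4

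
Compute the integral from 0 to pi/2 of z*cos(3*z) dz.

Integrate by parts once (u = z, dv = cos(3*z) dz).
An antiderivative is F(z) = z*sin(3*z)/3 + cos(3*z)/9.
Then F(pi/2) - F(0) = (-pi/6) - (1/9) = -pi/6 - 1/9.

-pi/6 - 1/9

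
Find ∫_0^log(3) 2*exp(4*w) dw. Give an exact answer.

40

Let u = exp(w), so du = exp(w) dw. When w = 0, u = 1; when w = log(3), u = 3.
The integral becomes 2·∫ u**3 du from 1 to 3, with antiderivative u**4/2.
Back in w: F(w) = exp(4*w)/2.
Then F(log(3)) - F(0) = (81/2) - (1/2) = 40.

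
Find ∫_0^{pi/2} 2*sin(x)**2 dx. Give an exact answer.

Use the identity sin^2(x) = (1 - cos(2*x))/2.
An antiderivative is F(x) = x - sin(2*x)/2.
Then F(pi/2) - F(0) = (pi/2) - (0) = pi/2.

pi/2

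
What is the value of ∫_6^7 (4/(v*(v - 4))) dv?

log(9/7)

Factor the denominator: v**2 - 4*v = v(v - 4).
Partial fractions: 4/(v*(v - 4)) = -1/v + 1/(v - 4).
An antiderivative is F(v) = -log(v) + log(v - 4).
Then F(7) - F(6) = (log(3/7)) - (-log(3)) = log(9/7).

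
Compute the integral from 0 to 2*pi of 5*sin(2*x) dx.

An antiderivative is F(x) = -5*cos(2*x)/2.
Then F(2*pi) - F(0) = (-5/2) - (-5/2) = 0.

0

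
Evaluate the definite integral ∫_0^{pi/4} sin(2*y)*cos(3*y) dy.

Use the identity sin(2*y)cos(3*y) = [sin(5*y) + sin(-y)]/2.
An antiderivative is F(y) = cos(y)/2 - cos(5*y)/10.
Then F(pi/4) - F(0) = (3*sqrt(2)/10) - (2/5) = -2/5 + 3*sqrt(2)/10.

-2/5 + 3*sqrt(2)/10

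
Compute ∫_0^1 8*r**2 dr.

Let u = 2*r, so du = 2 dr. When r = 0, u = 0; when r = 1, u = 2.
The integral becomes ∫ u**2 du from 0 to 2, with antiderivative u**3/3.
Back in r: F(r) = 8*r**3/3.
Then F(1) - F(0) = (8/3) - (0) = 8/3.

8/3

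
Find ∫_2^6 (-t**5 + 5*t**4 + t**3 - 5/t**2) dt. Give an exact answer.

By the power rule, an antiderivative is F(t) = -t**6/6 + t**5 + t**4/4 + 5/t.
Then F(6) - F(2) = (1949/6) - (167/6) = 297.

297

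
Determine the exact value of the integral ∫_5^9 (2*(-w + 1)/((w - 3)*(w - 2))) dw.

Factor the denominator: w**2 - 5*w + 6 = (w - 2)(w - 3).
Partial fractions: 2*(-w + 1)/((w - 3)*(w - 2)) = 2/(w - 2) - 4/(w - 3).
An antiderivative is F(w) = -4*log(w - 3) + 2*log(w - 2).
Then F(9) - F(5) = (-4*log(3) - 4*log(2) + 2*log(7)) - (log(9/16)) = -6*log(3) + 2*log(7).

-6*log(3) + 2*log(7)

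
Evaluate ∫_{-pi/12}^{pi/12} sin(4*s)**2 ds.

Use the identity sin^2(4*s) = (1 - cos(8*s))/2.
An antiderivative is F(s) = s/2 - sin(8*s)/16.
Then F(pi/12) - F(-pi/12) = (-sqrt(3)/32 + pi/24) - (-pi/24 + sqrt(3)/32) = -sqrt(3)/16 + pi/12.

-sqrt(3)/16 + pi/12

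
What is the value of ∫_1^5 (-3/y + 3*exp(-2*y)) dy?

-3*log(5) - 3*exp(-10)/2 + 3*exp(-2)/2

An antiderivative is F(y) = -3*log(y) - 3*exp(-2*y)/2.
Then F(5) - F(1) = (-3*log(5) - 3*exp(-10)/2) - (-3*exp(-2)/2) = -3*log(5) - 3*exp(-10)/2 + 3*exp(-2)/2.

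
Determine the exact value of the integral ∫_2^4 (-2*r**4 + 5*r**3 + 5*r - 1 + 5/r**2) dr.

-1351/20

By the power rule, an antiderivative is F(r) = -2*r**5/5 + 5*r**4/4 + 5*r**2/2 - r - 5/r.
Then F(4) - F(2) = (-1097/20) - (127/10) = -1351/20.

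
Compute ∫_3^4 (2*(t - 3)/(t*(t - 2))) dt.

Factor the denominator: t**2 - 2*t = t(t - 2).
Partial fractions: 2*(t - 3)/(t*(t - 2)) = 3/t - 1/(t - 2).
An antiderivative is F(t) = 3*log(t) - log(t - 2).
Then F(4) - F(3) = (log(32)) - (log(27)) = log(32/27).

log(32/27)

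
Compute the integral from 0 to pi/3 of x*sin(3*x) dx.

pi/9

Integrate by parts once (u = x, dv = sin(3*x) dx).
An antiderivative is F(x) = -x*cos(3*x)/3 + sin(3*x)/9.
Then F(pi/3) - F(0) = (pi/9) - (0) = pi/9.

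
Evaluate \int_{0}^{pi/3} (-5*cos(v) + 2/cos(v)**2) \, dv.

An antiderivative is F(v) = -5*sin(v) + 2*tan(v).
Then F(pi/3) - F(0) = (-sqrt(3)/2) - (0) = -sqrt(3)/2.

-sqrt(3)/2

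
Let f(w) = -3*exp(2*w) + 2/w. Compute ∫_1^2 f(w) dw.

-3*exp(4)/2 + log(4) + 3*exp(2)/2

An antiderivative is F(w) = -3*exp(2*w)/2 + 2*log(w).
Then F(2) - F(1) = (-3*exp(4)/2 + log(4)) - (-3*exp(2)/2) = -3*exp(4)/2 + log(4) + 3*exp(2)/2.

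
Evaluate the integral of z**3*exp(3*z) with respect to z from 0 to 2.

2/27 + 46*exp(6)/27

Integrate by parts 3 times (u = z^3, dv = exp(3*z) dz).
An antiderivative is F(z) = (9*z**3 - 9*z**2 + 6*z - 2)*exp(3*z)/27.
Then F(2) - F(0) = (46*exp(6)/27) - (-2/27) = 2/27 + 46*exp(6)/27.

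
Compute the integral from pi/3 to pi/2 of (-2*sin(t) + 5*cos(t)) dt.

4 - 5*sqrt(3)/2

An antiderivative is F(t) = 5*sin(t) + 2*cos(t).
Then F(pi/2) - F(pi/3) = (5) - (1 + 5*sqrt(3)/2) = 4 - 5*sqrt(3)/2.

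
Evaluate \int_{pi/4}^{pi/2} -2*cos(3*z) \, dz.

sqrt(2)/3 + 2/3

An antiderivative is F(z) = -2*sin(3*z)/3.
Then F(pi/2) - F(pi/4) = (2/3) - (-sqrt(2)/3) = sqrt(2)/3 + 2/3.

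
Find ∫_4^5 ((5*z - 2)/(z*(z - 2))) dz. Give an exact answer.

Factor the denominator: z**2 - 2*z = z(z - 2).
Partial fractions: (5*z - 2)/(z*(z - 2)) = 1/z + 4/(z - 2).
An antiderivative is F(z) = log(z) + 4*log(z - 2).
Then F(5) - F(4) = (log(5) + 4*log(3)) - (log(64)) = -6*log(2) + log(5) + 4*log(3).

-6*log(2) + log(5) + 4*log(3)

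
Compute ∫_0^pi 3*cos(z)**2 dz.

3*pi/2

Use the identity cos^2(z) = (1 + cos(2*z))/2.
An antiderivative is F(z) = 3*z/2 + 3*sin(2*z)/4.
Then F(pi) - F(0) = (3*pi/2) - (0) = 3*pi/2.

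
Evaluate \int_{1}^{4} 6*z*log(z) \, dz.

-45/2 + 96*log(2)

Integrate by parts once (u = ln z, dv = 6*z dz).
An antiderivative is F(z) = 3*z**2*(2*log(z) - 1)/2.
Then F(4) - F(1) = (-24 + 96*log(2)) - (-3/2) = -45/2 + 96*log(2).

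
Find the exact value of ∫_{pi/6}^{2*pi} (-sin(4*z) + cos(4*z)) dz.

An antiderivative is F(z) = sin(4*z)/4 + cos(4*z)/4.
Then F(2*pi) - F(pi/6) = (1/4) - (-1/8 + sqrt(3)/8) = 3/8 - sqrt(3)/8.

3/8 - sqrt(3)/8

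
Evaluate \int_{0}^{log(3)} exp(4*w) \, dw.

Let u = exp(w), so du = exp(w) dw. When w = 0, u = 1; when w = log(3), u = 3.
The integral becomes ∫ u**3 du from 1 to 3, with antiderivative u**4/4.
Back in w: F(w) = exp(4*w)/4.
Then F(log(3)) - F(0) = (81/4) - (1/4) = 20.

20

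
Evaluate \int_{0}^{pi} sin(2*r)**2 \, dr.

pi/2

Use the identity sin^2(2*r) = (1 - cos(4*r))/2.
An antiderivative is F(r) = r/2 - sin(4*r)/8.
Then F(pi) - F(0) = (pi/2) - (0) = pi/2.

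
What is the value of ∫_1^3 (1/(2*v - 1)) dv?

An antiderivative is F(v) = log(2*v - 1)/2.
Then F(3) - F(1) = (log(5)/2) - (0) = log(5)/2.

log(5)/2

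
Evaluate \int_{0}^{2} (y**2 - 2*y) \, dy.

-4/3

By the power rule, an antiderivative is F(y) = y**3/3 - y**2.
Then F(2) - F(0) = (-4/3) - (0) = -4/3.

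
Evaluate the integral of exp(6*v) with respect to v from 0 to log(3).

Let u = exp(v), so du = exp(v) dv. When v = 0, u = 1; when v = log(3), u = 3.
The integral becomes ∫ u**5 du from 1 to 3, with antiderivative u**6/6.
Back in v: F(v) = exp(6*v)/6.
Then F(log(3)) - F(0) = (243/2) - (1/6) = 364/3.

364/3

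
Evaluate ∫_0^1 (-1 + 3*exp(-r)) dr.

2 - 3*exp(-1)

An antiderivative is F(r) = -r - 3*exp(-r).
Then F(1) - F(0) = (-3*exp(-1) - 1) - (-3) = 2 - 3*exp(-1).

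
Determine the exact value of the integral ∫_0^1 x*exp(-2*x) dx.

Integrate by parts once (u = x, dv = exp(-2*x) dx).
An antiderivative is F(x) = (-2*x - 1)*exp(-2*x)/4.
Then F(1) - F(0) = (-3*exp(-2)/4) - (-1/4) = (-3 + exp(2))*exp(-2)/4.

(-3 + exp(2))*exp(-2)/4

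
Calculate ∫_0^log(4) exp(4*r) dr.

Let u = exp(r), so du = exp(r) dr. When r = 0, u = 1; when r = log(4), u = 4.
The integral becomes ∫ u**3 du from 1 to 4, with antiderivative u**4/4.
Back in r: F(r) = exp(4*r)/4.
Then F(log(4)) - F(0) = (64) - (1/4) = 255/4.

255/4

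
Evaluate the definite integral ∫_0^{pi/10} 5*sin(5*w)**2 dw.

Use the identity sin^2(5*w) = (1 - cos(10*w))/2.
An antiderivative is F(w) = 5*w/2 - sin(10*w)/4.
Then F(pi/10) - F(0) = (pi/4) - (0) = pi/4.

pi/4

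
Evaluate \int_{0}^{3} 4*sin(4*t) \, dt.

1 - cos(12)

Let u = 4*t, so du = 4 dt. When t = 0, u = 0; when t = 3, u = 12.
The integral becomes ∫ sin(u) du from 0 to 12, with antiderivative -cos(u).
Back in t: F(t) = -cos(4*t).
Then F(3) - F(0) = (-cos(12)) - (-1) = 1 - cos(12).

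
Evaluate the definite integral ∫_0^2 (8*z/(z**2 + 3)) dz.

Let u = z**2 + 3, so du = 2*z dz. When z = 0, u = 3; when z = 2, u = 7.
The integral becomes 4·∫ 1/u du from 3 to 7, with antiderivative 4*log(u).
Back in z: F(z) = 4*log(z**2 + 3).
Then F(2) - F(0) = (4*log(7)) - (log(81)) = -4*log(3) + 4*log(7).

-4*log(3) + 4*log(7)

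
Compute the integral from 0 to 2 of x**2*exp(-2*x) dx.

(-13 + exp(4))*exp(-4)/4

Integrate by parts twice (u = x^2, dv = exp(-2*x) dx).
An antiderivative is F(x) = (-2*x**2 - 2*x - 1)*exp(-2*x)/4.
Then F(2) - F(0) = (-13*exp(-4)/4) - (-1/4) = (-13 + exp(4))*exp(-4)/4.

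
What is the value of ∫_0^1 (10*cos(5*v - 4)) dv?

2*sin(4) + 2*sin(1)

Let u = 5*v - 4, so du = 5 dv. When v = 0, u = -4; when v = 1, u = 1.
The integral becomes 2·∫ cos(u) du from -4 to 1, with antiderivative 2*sin(u).
Back in v: F(v) = 2*sin(5*v - 4).
Then F(1) - F(0) = (2*sin(1)) - (-2*sin(4)) = 2*sin(4) + 2*sin(1).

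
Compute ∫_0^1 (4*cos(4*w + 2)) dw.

-sin(2) + sin(6)

Let u = 4*w + 2, so du = 4 dw. When w = 0, u = 2; when w = 1, u = 6.
The integral becomes ∫ cos(u) du from 2 to 6, with antiderivative sin(u).
Back in w: F(w) = sin(4*w + 2).
Then F(1) - F(0) = (sin(6)) - (sin(2)) = -sin(2) + sin(6).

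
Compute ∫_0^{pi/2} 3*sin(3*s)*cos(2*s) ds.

Use the identity sin(3*s)cos(2*s) = [sin(5*s) + sin(s)]/2.
An antiderivative is F(s) = -3*cos(s)/2 - 3*cos(5*s)/10.
Then F(pi/2) - F(0) = (0) - (-9/5) = 9/5.

9/5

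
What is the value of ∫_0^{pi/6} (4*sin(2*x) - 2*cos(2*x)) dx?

An antiderivative is F(x) = -sin(2*x) - 2*cos(2*x).
Then F(pi/6) - F(0) = (-1 - sqrt(3)/2) - (-2) = 1 - sqrt(3)/2.

1 - sqrt(3)/2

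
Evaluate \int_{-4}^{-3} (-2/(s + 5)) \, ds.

An antiderivative is F(s) = -2*log(s + 5).
Then F(-3) - F(-4) = (-log(4)) - (0) = -log(4).

-log(4)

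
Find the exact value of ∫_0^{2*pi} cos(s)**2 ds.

pi

Use the identity cos^2(s) = (1 + cos(2*s))/2.
An antiderivative is F(s) = s/2 + sin(2*s)/4.
Then F(2*pi) - F(0) = (pi) - (0) = pi.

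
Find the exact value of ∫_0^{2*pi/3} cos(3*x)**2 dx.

Use the identity cos^2(3*x) = (1 + cos(6*x))/2.
An antiderivative is F(x) = x/2 + sin(6*x)/12.
Then F(2*pi/3) - F(0) = (pi/3) - (0) = pi/3.

pi/3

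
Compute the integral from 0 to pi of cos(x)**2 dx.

Use the identity cos^2(x) = (1 + cos(2*x))/2.
An antiderivative is F(x) = x/2 + sin(2*x)/4.
Then F(pi) - F(0) = (pi/2) - (0) = pi/2.

pi/2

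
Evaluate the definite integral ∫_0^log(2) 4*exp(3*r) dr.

Let u = exp(r), so du = exp(r) dr. When r = 0, u = 1; when r = log(2), u = 2.
The integral becomes 4·∫ u**2 du from 1 to 2, with antiderivative 4*u**3/3.
Back in r: F(r) = 4*exp(3*r)/3.
Then F(log(2)) - F(0) = (32/3) - (4/3) = 28/3.

28/3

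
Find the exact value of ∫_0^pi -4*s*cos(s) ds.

8

Integrate by parts once (u = s, dv = -4*cos(s) ds).
An antiderivative is F(s) = -4*s*sin(s) - 4*cos(s).
Then F(pi) - F(0) = (4) - (-4) = 8.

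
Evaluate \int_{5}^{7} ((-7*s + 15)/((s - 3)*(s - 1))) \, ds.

Factor the denominator: s**2 - 4*s + 3 = (s - 1)(s - 3).
Partial fractions: (-7*s + 15)/((s - 3)*(s - 1)) = -4/(s - 1) - 3/(s - 3).
An antiderivative is F(s) = -3*log(s - 3) - 4*log(s - 1).
Then F(7) - F(5) = (-10*log(2) - 4*log(3)) - (-11*log(2)) = log(2/81).

log(2/81)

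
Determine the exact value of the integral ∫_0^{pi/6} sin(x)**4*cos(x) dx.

Let u = sin(x), so du = cos(x) dx. When x = 0, u = 0; when x = pi/6, u = 1/2.
The integral becomes ∫ u**4 du from 0 to 1/2, with antiderivative u**5/5.
Back in x: F(x) = sin(x)**5/5.
Then F(pi/6) - F(0) = (1/160) - (0) = 1/160.

1/160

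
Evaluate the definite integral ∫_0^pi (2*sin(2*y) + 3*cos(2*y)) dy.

An antiderivative is F(y) = 3*sin(2*y)/2 - cos(2*y).
Then F(pi) - F(0) = (-1) - (-1) = 0.

0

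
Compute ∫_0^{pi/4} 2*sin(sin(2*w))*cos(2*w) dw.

1 - cos(1)

Let u = sin(2*w), so du = 2*cos(2*w) dw. When w = 0, u = 0; when w = pi/4, u = 1.
The integral becomes ∫ sin(u) du from 0 to 1, with antiderivative -cos(u).
Back in w: F(w) = -cos(sin(2*w)).
Then F(pi/4) - F(0) = (-cos(1)) - (-1) = 1 - cos(1).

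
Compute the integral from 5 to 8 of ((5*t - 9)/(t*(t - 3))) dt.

-log(5) + 7*log(2)

Factor the denominator: t**2 - 3*t = t(t - 3).
Partial fractions: (5*t - 9)/(t*(t - 3)) = 3/t + 2/(t - 3).
An antiderivative is F(t) = 3*log(t) + 2*log(t - 3).
Then F(8) - F(5) = (2*log(5) + 9*log(2)) - (2*log(2) + 3*log(5)) = -log(5) + 7*log(2).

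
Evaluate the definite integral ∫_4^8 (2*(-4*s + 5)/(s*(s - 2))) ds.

Factor the denominator: s**2 - 2*s = s(s - 2).
Partial fractions: 2*(-4*s + 5)/(s*(s - 2)) = -5/s - 3/(s - 2).
An antiderivative is F(s) = -5*log(s) - 3*log(s - 2).
Then F(8) - F(4) = (-18*log(2) - 3*log(3)) - (-13*log(2)) = -5*log(2) - 3*log(3).

-5*log(2) - 3*log(3)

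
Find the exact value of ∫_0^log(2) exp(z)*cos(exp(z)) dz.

-sin(1) + sin(2)

Let u = exp(z), so du = exp(z) dz. When z = 0, u = 1; when z = log(2), u = 2.
The integral becomes ∫ cos(u) du from 1 to 2, with antiderivative sin(u).
Back in z: F(z) = sin(exp(z)).
Then F(log(2)) - F(0) = (sin(2)) - (sin(1)) = -sin(1) + sin(2).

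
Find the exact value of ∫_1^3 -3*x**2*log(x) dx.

Integrate by parts once (u = ln x, dv = -3*x**2 dx).
An antiderivative is F(x) = -x**3*(3*log(x) - 1)/3.
Then F(3) - F(1) = (9 - 27*log(3)) - (1/3) = 26/3 - 27*log(3).

26/3 - 27*log(3)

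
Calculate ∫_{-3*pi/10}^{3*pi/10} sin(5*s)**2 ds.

Use the identity sin^2(5*s) = (1 - cos(10*s))/2.
An antiderivative is F(s) = s/2 - sin(10*s)/20.
Then F(3*pi/10) - F(-3*pi/10) = (3*pi/20) - (-3*pi/20) = 3*pi/10.

3*pi/10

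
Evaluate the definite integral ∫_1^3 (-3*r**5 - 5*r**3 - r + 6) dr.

By the power rule, an antiderivative is F(r) = -r**6/2 - 5*r**4/4 - r**2/2 + 6*r.
Then F(3) - F(1) = (-1809/4) - (15/4) = -456.

-456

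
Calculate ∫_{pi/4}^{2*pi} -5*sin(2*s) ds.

An antiderivative is F(s) = 5*cos(2*s)/2.
Then F(2*pi) - F(pi/4) = (5/2) - (0) = 5/2.

5/2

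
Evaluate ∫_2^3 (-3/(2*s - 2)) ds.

-3*log(2)/2

An antiderivative is F(s) = -3*log(2*s - 2)/2.
Then F(3) - F(2) = (-log(8)) - (-3*log(2)/2) = -3*log(2)/2.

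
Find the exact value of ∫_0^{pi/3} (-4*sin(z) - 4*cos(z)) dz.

-2*sqrt(3) - 2

An antiderivative is F(z) = -4*sin(z) + 4*cos(z).
Then F(pi/3) - F(0) = (2 - 2*sqrt(3)) - (4) = -2*sqrt(3) - 2.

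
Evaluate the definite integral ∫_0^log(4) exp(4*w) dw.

Let u = exp(w), so du = exp(w) dw. When w = 0, u = 1; when w = log(4), u = 4.
The integral becomes ∫ u**3 du from 1 to 4, with antiderivative u**4/4.
Back in w: F(w) = exp(4*w)/4.
Then F(log(4)) - F(0) = (64) - (1/4) = 255/4.

255/4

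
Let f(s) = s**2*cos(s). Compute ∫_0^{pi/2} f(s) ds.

Integrate by parts twice (u = s^2, dv = cos(s) ds).
An antiderivative is F(s) = s**2*sin(s) + 2*s*cos(s) - 2*sin(s).
Then F(pi/2) - F(0) = (-2 + pi**2/4) - (0) = -2 + pi**2/4.

-2 + pi**2/4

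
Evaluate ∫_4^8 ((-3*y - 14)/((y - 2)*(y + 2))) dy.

-7*log(3) + 2*log(5)

Factor the denominator: y**2 - 4 = (y + 2)(y - 2).
Partial fractions: (-3*y - 14)/((y - 2)*(y + 2)) = 2/(y + 2) - 5/(y - 2).
An antiderivative is F(y) = -5*log(y - 2) + 2*log(y + 2).
Then F(8) - F(4) = (-5*log(3) - 3*log(2) + 2*log(5)) - (log(9/8)) = -7*log(3) + 2*log(5).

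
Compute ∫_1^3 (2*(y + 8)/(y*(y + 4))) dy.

Factor the denominator: y**2 + 4*y = (y + 4)y.
Partial fractions: 2*(y + 8)/(y*(y + 4)) = -2/(y + 4) + 4/y.
An antiderivative is F(y) = 4*log(y) - 2*log(y + 4).
Then F(3) - F(1) = (log(81/49)) - (-log(25)) = -2*log(7) + 2*log(5) + 4*log(3).

-2*log(7) + 2*log(5) + 4*log(3)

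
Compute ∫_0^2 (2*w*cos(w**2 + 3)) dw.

-sin(3) + sin(7)

Let u = w**2 + 3, so du = 2*w dw. When w = 0, u = 3; when w = 2, u = 7.
The integral becomes ∫ cos(u) du from 3 to 7, with antiderivative sin(u).
Back in w: F(w) = sin(w**2 + 3).
Then F(2) - F(0) = (sin(7)) - (sin(3)) = -sin(3) + sin(7).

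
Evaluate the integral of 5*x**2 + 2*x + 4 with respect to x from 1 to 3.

By the power rule, an antiderivative is F(x) = 5*x**3/3 + x**2 + 4*x.
Then F(3) - F(1) = (66) - (20/3) = 178/3.

178/3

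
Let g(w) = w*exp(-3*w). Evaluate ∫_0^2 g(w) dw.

(-7 + exp(6))*exp(-6)/9

Integrate by parts once (u = w, dv = exp(-3*w) dw).
An antiderivative is F(w) = (-3*w - 1)*exp(-3*w)/9.
Then F(2) - F(0) = (-7*exp(-6)/9) - (-1/9) = (-7 + exp(6))*exp(-6)/9.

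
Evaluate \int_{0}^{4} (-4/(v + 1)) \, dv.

-4*log(5)

An antiderivative is F(v) = -4*log(v + 1).
Then F(4) - F(0) = (-4*log(5)) - (0) = -4*log(5).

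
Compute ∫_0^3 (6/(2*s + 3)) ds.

log(27)

Let u = 2*s + 3, so du = 2 ds. When s = 0, u = 3; when s = 3, u = 9.
The integral becomes 3·∫ 1/u du from 3 to 9, with antiderivative 3*log(u).
Back in s: F(s) = 3*log(2*s + 3).
Then F(3) - F(0) = (6*log(3)) - (log(27)) = log(27).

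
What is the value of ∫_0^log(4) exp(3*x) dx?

21

Let u = exp(x), so du = exp(x) dx. When x = 0, u = 1; when x = log(4), u = 4.
The integral becomes ∫ u**2 du from 1 to 4, with antiderivative u**3/3.
Back in x: F(x) = exp(3*x)/3.
Then F(log(4)) - F(0) = (64/3) - (1/3) = 21.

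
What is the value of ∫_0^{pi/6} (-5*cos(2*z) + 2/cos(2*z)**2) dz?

An antiderivative is F(z) = -5*sin(2*z)/2 + tan(2*z).
Then F(pi/6) - F(0) = (-sqrt(3)/4) - (0) = -sqrt(3)/4.

-sqrt(3)/4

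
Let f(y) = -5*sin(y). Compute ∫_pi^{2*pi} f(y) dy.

10

An antiderivative is F(y) = 5*cos(y).
Then F(2*pi) - F(pi) = (5) - (-5) = 10.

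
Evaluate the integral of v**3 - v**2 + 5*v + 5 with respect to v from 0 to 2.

By the power rule, an antiderivative is F(v) = v**4/4 - v**3/3 + 5*v**2/2 + 5*v.
Then F(2) - F(0) = (64/3) - (0) = 64/3.

64/3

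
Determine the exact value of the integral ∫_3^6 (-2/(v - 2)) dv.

-log(16)

An antiderivative is F(v) = -2*log(v - 2).
Then F(6) - F(3) = (-log(16)) - (0) = -log(16).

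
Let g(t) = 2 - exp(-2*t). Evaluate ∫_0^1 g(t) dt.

An antiderivative is F(t) = 2*t + exp(-2*t)/2.
Then F(1) - F(0) = (exp(-2)/2 + 2) - (1/2) = exp(-2)/2 + 3/2.

exp(-2)/2 + 3/2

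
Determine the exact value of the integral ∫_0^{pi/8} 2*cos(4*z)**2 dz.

pi/8

Use the identity cos^2(4*z) = (1 + cos(8*z))/2.
An antiderivative is F(z) = z + sin(8*z)/8.
Then F(pi/8) - F(0) = (pi/8) - (0) = pi/8.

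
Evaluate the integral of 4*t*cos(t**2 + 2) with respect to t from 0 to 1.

-2*sin(2) + 2*sin(3)

Let u = t**2 + 2, so du = 2*t dt. When t = 0, u = 2; when t = 1, u = 3.
The integral becomes 2·∫ cos(u) du from 2 to 3, with antiderivative 2*sin(u).
Back in t: F(t) = 2*sin(t**2 + 2).
Then F(1) - F(0) = (2*sin(3)) - (2*sin(2)) = -2*sin(2) + 2*sin(3).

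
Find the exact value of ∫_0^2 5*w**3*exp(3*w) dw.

Integrate by parts 3 times (u = w^3, dv = 5*exp(3*w) dw).
An antiderivative is F(w) = (45*w**3 - 45*w**2 + 30*w - 10)*exp(3*w)/27.
Then F(2) - F(0) = (230*exp(6)/27) - (-10/27) = 10/27 + 230*exp(6)/27.

10/27 + 230*exp(6)/27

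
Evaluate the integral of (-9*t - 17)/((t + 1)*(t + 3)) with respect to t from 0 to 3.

-13*log(2)

Factor the denominator: t**2 + 4*t + 3 = (t + 3)(t + 1).
Partial fractions: (-9*t - 17)/((t + 1)*(t + 3)) = -5/(t + 3) - 4/(t + 1).
An antiderivative is F(t) = -4*log(t + 1) - 5*log(t + 3).
Then F(3) - F(0) = (-13*log(2) - 5*log(3)) - (-5*log(3)) = -13*log(2).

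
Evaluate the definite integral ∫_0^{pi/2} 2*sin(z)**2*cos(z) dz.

2/3

Let u = sin(z), so du = cos(z) dz. When z = 0, u = 0; when z = pi/2, u = 1.
The integral becomes 2·∫ u**2 du from 0 to 1, with antiderivative 2*u**3/3.
Back in z: F(z) = 2*sin(z)**3/3.
Then F(pi/2) - F(0) = (2/3) - (0) = 2/3.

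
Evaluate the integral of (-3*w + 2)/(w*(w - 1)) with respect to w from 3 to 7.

log(3/49)

Factor the denominator: w**2 - w = w(w - 1).
Partial fractions: (-3*w + 2)/(w*(w - 1)) = -2/w - 1/(w - 1).
An antiderivative is F(w) = -2*log(w) - log(w - 1).
Then F(7) - F(3) = (-2*log(7) - log(3) - log(2)) - (-log(18)) = log(3/49).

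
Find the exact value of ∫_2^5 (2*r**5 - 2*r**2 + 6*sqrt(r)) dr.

By the power rule, an antiderivative is F(r) = r**6/3 + 4*r**(3/2) - 2*r**3/3.
Then F(5) - F(2) = (20*sqrt(5) + 5125) - (8*sqrt(2) + 16) = -8*sqrt(2) + 20*sqrt(5) + 5109.

-8*sqrt(2) + 20*sqrt(5) + 5109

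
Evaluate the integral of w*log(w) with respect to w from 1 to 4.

-15/4 + 16*log(2)

Integrate by parts once (u = ln w, dv = w dw).
An antiderivative is F(w) = w**2*(2*log(w) - 1)/4.
Then F(4) - F(1) = (-4 + 16*log(2)) - (-1/4) = -15/4 + 16*log(2).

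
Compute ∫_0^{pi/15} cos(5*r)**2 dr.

sqrt(3)/40 + pi/30

Use the identity cos^2(5*r) = (1 + cos(10*r))/2.
An antiderivative is F(r) = r/2 + sin(10*r)/20.
Then F(pi/15) - F(0) = (sqrt(3)/40 + pi/30) - (0) = sqrt(3)/40 + pi/30.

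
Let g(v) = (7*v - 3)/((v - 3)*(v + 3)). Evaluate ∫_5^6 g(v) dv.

-15*log(2) + 11*log(3)

Factor the denominator: v**2 - 9 = (v + 3)(v - 3).
Partial fractions: (7*v - 3)/((v - 3)*(v + 3)) = 4/(v + 3) + 3/(v - 3).
An antiderivative is F(v) = 3*log(v - 3) + 4*log(v + 3).
Then F(6) - F(5) = (11*log(3)) - (15*log(2)) = -15*log(2) + 11*log(3).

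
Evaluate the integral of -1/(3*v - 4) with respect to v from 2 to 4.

-2*log(2)/3

An antiderivative is F(v) = -log(3*v - 4)/3.
Then F(4) - F(2) = (-log(2)) - (-log(2)/3) = -2*log(2)/3.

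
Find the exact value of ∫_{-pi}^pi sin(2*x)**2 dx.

Use the identity sin^2(2*x) = (1 - cos(4*x))/2.
An antiderivative is F(x) = x/2 - sin(4*x)/8.
Then F(pi) - F(-pi) = (pi/2) - (-pi/2) = pi.

pi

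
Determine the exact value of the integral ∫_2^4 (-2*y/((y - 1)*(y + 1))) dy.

-log(5)

Factor the denominator: y**2 - 1 = (y + 1)(y - 1).
Partial fractions: -2*y/((y - 1)*(y + 1)) = -1/(y + 1) - 1/(y - 1).
An antiderivative is F(y) = -log(y - 1) - log(y + 1).
Then F(4) - F(2) = (-log(15)) - (-log(3)) = -log(5).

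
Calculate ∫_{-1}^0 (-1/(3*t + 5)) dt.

An antiderivative is F(t) = -log(3*t + 5)/3.
Then F(0) - F(-1) = (-log(5)/3) - (-log(2)/3) = -log(5)/3 + log(2)/3.

-log(5)/3 + log(2)/3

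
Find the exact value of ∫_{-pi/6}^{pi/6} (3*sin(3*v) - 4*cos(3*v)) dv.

An antiderivative is F(v) = -4*sin(3*v)/3 - cos(3*v).
Then F(pi/6) - F(-pi/6) = (-4/3) - (4/3) = -8/3.

-8/3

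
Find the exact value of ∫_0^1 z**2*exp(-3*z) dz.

2/27 - 17*exp(-3)/27

Integrate by parts twice (u = z^2, dv = exp(-3*z) dz).
An antiderivative is F(z) = (-9*z**2 - 6*z - 2)*exp(-3*z)/27.
Then F(1) - F(0) = (-17*exp(-3)/27) - (-2/27) = 2/27 - 17*exp(-3)/27.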